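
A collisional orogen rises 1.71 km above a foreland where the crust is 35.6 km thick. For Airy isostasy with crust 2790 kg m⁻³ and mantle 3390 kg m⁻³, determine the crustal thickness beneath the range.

Root depth r = h ρ_c / (ρ_m − ρ_c) = 1.71 km × 2790 / 600 = 7.952 km.
Total thickness = T + h + r = 35.6 km + 1.71 km + 7.952 km = 45.3 km.

45.3 km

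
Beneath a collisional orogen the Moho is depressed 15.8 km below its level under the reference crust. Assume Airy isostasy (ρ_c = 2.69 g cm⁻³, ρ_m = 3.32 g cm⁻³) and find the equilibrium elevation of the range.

For local isostatic compensation: ρ_c h = (ρ_m − ρ_c) r.
h = r (ρ_m − ρ_c) / ρ_c = 15.8 km × (3.32 − 2.69) / 2.69 = 3.7 km.

3.7 km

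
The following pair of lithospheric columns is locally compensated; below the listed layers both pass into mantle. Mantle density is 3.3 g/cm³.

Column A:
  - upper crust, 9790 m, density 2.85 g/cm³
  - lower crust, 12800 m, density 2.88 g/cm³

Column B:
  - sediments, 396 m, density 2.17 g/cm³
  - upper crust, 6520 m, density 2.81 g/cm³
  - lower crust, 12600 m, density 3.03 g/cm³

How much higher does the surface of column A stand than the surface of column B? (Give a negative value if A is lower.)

For any compensation level in the mantle, the mantle terms cancel and isostasy reduces to e = (Σt_A − Σt_B) − (Σ(ρt)_A − Σ(ρt)_B) / ρ_m.
Σt_A = 22590 m; Σt_B = 19516 m; Σ(ρt)_A = 64765.5; Σ(ρt)_B = 57358.52 (in m·g/cm³).
e = (22590 − 19516) − (64765.5 − 57358.52) / 3.3 = 829 m.

829 m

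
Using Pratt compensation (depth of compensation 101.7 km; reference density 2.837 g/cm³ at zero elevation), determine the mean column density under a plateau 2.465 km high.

2.77 g/cm³

Pratt balance: ρ_ref D = ρ (D + h).
ρ = ρ_ref D/(D + h) = 2.837 × 101.7 km/(101.7 km + 2.465 km) = 2.77 g/cm³.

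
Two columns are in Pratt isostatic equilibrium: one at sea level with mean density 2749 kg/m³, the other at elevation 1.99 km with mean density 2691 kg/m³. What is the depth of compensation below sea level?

ρ_ref D = ρ (D + h) → D (ρ_ref − ρ) = ρ h.
D = ρ h/(ρ_ref − ρ) = 2691 × 1.99 km/(2749 − 2691) = 92.3 km.

92.3 km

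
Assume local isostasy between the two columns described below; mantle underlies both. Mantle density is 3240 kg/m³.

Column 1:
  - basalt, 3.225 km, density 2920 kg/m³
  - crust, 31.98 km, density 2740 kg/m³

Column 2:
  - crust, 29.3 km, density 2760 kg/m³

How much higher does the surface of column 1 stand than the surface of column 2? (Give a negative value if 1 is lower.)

0.913 km

For any compensation level in the mantle, the mantle terms cancel and isostasy reduces to e = (Σt_1 − Σt_2) − (Σ(ρt)_1 − Σ(ρt)_2) / ρ_m.
Σt_1 = 35.205 km; Σt_2 = 29.3 km; Σ(ρt)_1 = 97042.2; Σ(ρt)_2 = 80868 (in km·kg/m³).
e = (35.205 − 29.3) − (97042.2 − 80868) / 3240 = 0.913 km.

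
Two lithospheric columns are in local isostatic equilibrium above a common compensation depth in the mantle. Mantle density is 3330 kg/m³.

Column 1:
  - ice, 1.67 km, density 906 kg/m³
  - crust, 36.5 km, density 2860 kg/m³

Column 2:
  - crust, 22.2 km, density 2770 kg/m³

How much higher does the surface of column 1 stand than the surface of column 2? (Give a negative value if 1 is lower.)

2.63 km

For any compensation level in the mantle, the mantle terms cancel and isostasy reduces to e = (Σt_1 − Σt_2) − (Σ(ρt)_1 − Σ(ρt)_2) / ρ_m.
Σt_1 = 38.17 km; Σt_2 = 22.2 km; Σ(ρt)_1 = 105903.02; Σ(ρt)_2 = 61494 (in km·kg/m³).
e = (38.17 − 22.2) − (105903.02 − 61494) / 3330 = 2.63 km.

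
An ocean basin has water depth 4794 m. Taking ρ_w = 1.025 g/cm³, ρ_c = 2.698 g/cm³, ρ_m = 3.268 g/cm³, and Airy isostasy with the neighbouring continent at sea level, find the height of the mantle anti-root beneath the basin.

In Airy isostatic equilibrium: replacing crust with seawater at the top is compensated by replacing crust with mantle at the base: d (ρ_c − ρ_w) = a (ρ_m − ρ_c).
a = d (ρ_c − ρ_w)/(ρ_m − ρ_c) = 4794 m × 1.673/0.57 = 14100 m.

14100 m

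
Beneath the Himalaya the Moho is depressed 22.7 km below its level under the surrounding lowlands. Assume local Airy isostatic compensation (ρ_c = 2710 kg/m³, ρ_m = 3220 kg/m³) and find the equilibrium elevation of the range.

For local isostatic compensation: ρ_c h = (ρ_m − ρ_c) r.
h = r (ρ_m − ρ_c) / ρ_c = 22.7 km × (3220 − 2710) / 2710 = 4.27 km.

4.27 km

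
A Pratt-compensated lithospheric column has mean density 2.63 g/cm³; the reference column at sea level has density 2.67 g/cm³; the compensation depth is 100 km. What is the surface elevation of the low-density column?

1.52 km

ρ_ref D = ρ (D + h) → h = D (ρ_ref − ρ)/ρ.
h = 100 km × (2.67 − 2.63)/2.63 = 1.52 km.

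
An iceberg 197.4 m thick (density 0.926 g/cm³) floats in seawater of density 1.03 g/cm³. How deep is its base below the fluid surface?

177 m

Draft d = t ρ_obj/ρ_fluid = 197.4 m × 0.926/1.03 = 177 m.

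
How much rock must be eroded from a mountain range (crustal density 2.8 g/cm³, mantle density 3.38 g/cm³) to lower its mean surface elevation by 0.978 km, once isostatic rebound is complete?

Net drop Δ = e − u = e − e ρ_c/ρ_m = e (ρ_m − ρ_c)/ρ_m.
e = Δ ρ_m/(ρ_m − ρ_c) = 0.978 km × 3.38/0.58 = 5.7 km.

5.7 km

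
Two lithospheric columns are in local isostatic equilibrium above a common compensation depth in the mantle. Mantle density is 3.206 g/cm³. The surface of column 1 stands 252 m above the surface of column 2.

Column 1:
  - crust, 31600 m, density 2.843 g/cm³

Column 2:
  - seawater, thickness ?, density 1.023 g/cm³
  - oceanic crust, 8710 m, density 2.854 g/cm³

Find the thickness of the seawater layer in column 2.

3480 m

Take the compensation level at the base of the deeper column (depth z_c below the surface of column 1) and equate Σ ρ_i t_i down to z_c; mantle fills any gap and the z_c terms cancel.
Column 1: 31600×2.843 + (z_c − 31600)×3.206
Column 2: 252×0 + x×1.023 + 8710×2.854 + (z_c − 252 − 8710 − x)×3.206
The z_c×3.206 term appears on both sides and cancels. Collect the known terms of each column as K = Σ(ρt)_known − 3.206 × (depth of known layers): K_1 = 89838.8 − 3.206×31600 = −11470.8; K_2 = 24858.34 − 3.206×(252 + 8710) = −3873.832.
Balance: K_1 = K_2 − x×(3.206 − 1.023), so x = (K_2 − K_1)/(3.206 − 1.023) = 7596.97/2.183 = 3480 m.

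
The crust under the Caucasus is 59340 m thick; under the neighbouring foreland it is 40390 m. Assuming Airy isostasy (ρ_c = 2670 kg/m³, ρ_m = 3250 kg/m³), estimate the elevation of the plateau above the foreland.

Excess crust Δ = 59340 m − 40390 m = 18950 m, split between elevation h and root r with h + r = Δ.
Airy balance ρ_c h = (ρ_m − ρ_c) r gives r = h ρ_c/(ρ_m − ρ_c), so h (1 + ρ_c/(ρ_m − ρ_c)) = Δ, i.e. h = Δ (ρ_m − ρ_c)/ρ_m.
h = 18950 m × 580/3250 = 3380 m.

3380 m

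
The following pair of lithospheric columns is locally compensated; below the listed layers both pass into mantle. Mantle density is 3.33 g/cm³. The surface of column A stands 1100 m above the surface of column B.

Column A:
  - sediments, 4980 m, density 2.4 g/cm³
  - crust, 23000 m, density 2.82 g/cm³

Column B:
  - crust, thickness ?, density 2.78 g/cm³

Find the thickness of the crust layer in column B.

Take the compensation level at the base of the deeper column (depth z_c below the surface of column A) and equate Σ ρ_i t_i down to z_c; mantle fills any gap and the z_c terms cancel.
Column A: 4980×2.4 + 23000×2.82 + (z_c − 27980)×3.33
Column B: 1100×0 + x×2.78 + (z_c − 1100 − 0 − x)×3.33
The z_c×3.33 term appears on both sides and cancels. Collect the known terms of each column as K = Σ(ρt)_known − 3.33 × (depth of known layers): K_A = 76812 − 3.33×27980 = −16361.4; K_B = 0 − 3.33×(1100 + 0) = −3663.
Balance: K_A = K_B − x×(3.33 − 2.78), so x = (K_B − K_A)/(3.33 − 2.78) = 12698.4/0.55 = 23100 m.

23100 m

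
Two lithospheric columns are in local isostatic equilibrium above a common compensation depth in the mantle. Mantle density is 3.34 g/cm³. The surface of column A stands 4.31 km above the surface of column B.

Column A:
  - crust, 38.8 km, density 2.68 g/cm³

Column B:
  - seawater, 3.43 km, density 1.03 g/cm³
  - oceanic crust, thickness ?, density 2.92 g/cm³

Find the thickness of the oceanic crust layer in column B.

7.83 km

Take the compensation level at the base of the deeper column (depth z_c below the surface of column A) and equate Σ ρ_i t_i down to z_c; mantle fills any gap and the z_c terms cancel.
Column A: 38.8×2.68 + (z_c − 38.8)×3.34
Column B: 4.31×0 + 3.43×1.03 + x×2.92 + (z_c − 4.31 − 3.43 − x)×3.34
The z_c×3.34 term appears on both sides and cancels. Collect the known terms of each column as K = Σ(ρt)_known − 3.34 × (depth of known layers): K_A = 103.984 − 3.34×38.8 = −25.608; K_B = 3.5329 − 3.34×(4.31 + 3.43) = −22.3187.
Balance: K_A = K_B − x×(3.34 − 2.92), so x = (K_B − K_A)/(3.34 − 2.92) = 3.2893/0.42 = 7.83 km.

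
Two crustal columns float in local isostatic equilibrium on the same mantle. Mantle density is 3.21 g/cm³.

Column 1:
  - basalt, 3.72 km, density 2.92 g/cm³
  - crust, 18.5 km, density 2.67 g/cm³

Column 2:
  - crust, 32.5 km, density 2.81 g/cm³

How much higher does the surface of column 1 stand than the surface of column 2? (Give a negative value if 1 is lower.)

For any compensation level in the mantle, the mantle terms cancel and isostasy reduces to e = (Σt_1 − Σt_2) − (Σ(ρt)_1 − Σ(ρt)_2) / ρ_m.
Σt_1 = 22.22 km; Σt_2 = 32.5 km; Σ(ρt)_1 = 60.2574; Σ(ρt)_2 = 91.325 (in km·g/cm³).
e = (22.22 − 32.5) − (60.2574 − 91.325) / 3.21 = −0.602 km.

−0.602 km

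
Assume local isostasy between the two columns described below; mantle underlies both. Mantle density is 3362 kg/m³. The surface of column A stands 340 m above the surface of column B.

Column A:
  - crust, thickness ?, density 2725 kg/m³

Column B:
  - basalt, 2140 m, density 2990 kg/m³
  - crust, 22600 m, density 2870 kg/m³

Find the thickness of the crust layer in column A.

20500 m

Take the compensation level at the base of the deeper column (depth z_c below the surface of column A) and equate Σ ρ_i t_i down to z_c; mantle fills any gap and the z_c terms cancel.
Column A: x×2725 + (z_c − 0 − x)×3362
Column B: 340×0 + 2140×2990 + 22600×2870 + (z_c − 340 − 24740)×3362
The z_c×3362 term appears on both sides and cancels. Collect the known terms of each column as K = Σ(ρt)_known − 3362 × (depth of known layers): K_A = 0 − 3362×0 = 0; K_B = 71260600 − 3362×(340 + 24740) = −13058360.
Balance: K_A − x×(3362 − 2725) = K_B, so x = (K_A − K_B)/(3362 − 2725) = 13058400/637 = 20500 m.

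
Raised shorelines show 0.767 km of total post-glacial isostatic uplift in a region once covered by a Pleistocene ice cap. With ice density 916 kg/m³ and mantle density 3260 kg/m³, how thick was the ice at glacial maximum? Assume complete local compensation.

u = t ρ_ice/ρ_m → t = u ρ_m/ρ_ice = 0.767 km × 3260/916 = 2.73 km.

2.73 km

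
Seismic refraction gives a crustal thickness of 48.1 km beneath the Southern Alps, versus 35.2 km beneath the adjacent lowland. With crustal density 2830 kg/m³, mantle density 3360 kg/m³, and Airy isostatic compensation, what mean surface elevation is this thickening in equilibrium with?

2.03 km

Excess crust Δ = 48.1 km − 35.2 km = 12.9 km, split between elevation h and root r with h + r = Δ.
Airy balance ρ_c h = (ρ_m − ρ_c) r gives r = h ρ_c/(ρ_m − ρ_c), so h (1 + ρ_c/(ρ_m − ρ_c)) = Δ, i.e. h = Δ (ρ_m − ρ_c)/ρ_m.
h = 12.9 km × 530/3360 = 2.03 km.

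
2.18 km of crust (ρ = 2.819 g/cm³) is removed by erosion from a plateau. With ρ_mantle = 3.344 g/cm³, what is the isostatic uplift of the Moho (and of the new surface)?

1.84 km

Unloading: uplift u = e ρ_c/ρ_m = 2.18 km × 2.819/3.344 = 1.84 km.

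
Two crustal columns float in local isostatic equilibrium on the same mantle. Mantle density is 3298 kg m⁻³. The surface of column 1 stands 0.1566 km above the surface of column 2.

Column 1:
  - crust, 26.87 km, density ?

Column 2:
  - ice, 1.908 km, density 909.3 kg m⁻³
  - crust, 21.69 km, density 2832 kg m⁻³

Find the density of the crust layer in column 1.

Take the compensation level at the base of the deeper column (depth z_c below the surface of column 1) and equate Σ ρ_i t_i down to z_c; mantle fills any gap and the z_c terms cancel.
Column 1: 26.87×ρ + (z_c − 26.87)×3298
Column 2: 0.1566×0 + 1.908×909.3 + 21.69×2832 + (z_c − 0.1566 − 23.598)×3298
The z_c×3298 term appears on both sides and cancels. Collect the known terms of each column as K = Σ(ρt)_known − 3298 × (depth of known layers): K_1 = 0 − 3298×26.87 = −88617.26; K_2 = 63161.0244 − 3298×(0.1566 + 23.598) = −15181.6464.
Balance: K_1 + 26.87×ρ = K_2, so ρ = (K_2 − K_1)/26.87 = 73435.6/26.87 = 2730 kg m⁻³.

2730 kg m⁻³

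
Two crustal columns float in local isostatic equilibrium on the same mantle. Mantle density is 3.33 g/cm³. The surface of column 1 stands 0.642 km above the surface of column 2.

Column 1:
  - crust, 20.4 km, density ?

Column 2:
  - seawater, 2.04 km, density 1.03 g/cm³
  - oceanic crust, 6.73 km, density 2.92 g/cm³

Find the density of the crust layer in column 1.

2.86 g/cm³

Take the compensation level at the base of the deeper column (depth z_c below the surface of column 1) and equate Σ ρ_i t_i down to z_c; mantle fills any gap and the z_c terms cancel.
Column 1: 20.4×ρ + (z_c − 20.4)×3.33
Column 2: 0.642×0 + 2.04×1.03 + 6.73×2.92 + (z_c − 0.642 − 8.77)×3.33
The z_c×3.33 term appears on both sides and cancels. Collect the known terms of each column as K = Σ(ρt)_known − 3.33 × (depth of known layers): K_1 = 0 − 3.33×20.4 = −67.932; K_2 = 21.7528 − 3.33×(0.642 + 8.77) = −9.58916.
Balance: K_1 + 20.4×ρ = K_2, so ρ = (K_2 − K_1)/20.4 = 58.3428/20.4 = 2.86 g/cm³.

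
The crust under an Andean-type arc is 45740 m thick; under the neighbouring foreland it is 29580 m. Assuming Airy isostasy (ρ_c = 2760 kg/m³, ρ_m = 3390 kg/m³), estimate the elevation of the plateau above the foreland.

3000 m

Excess crust Δ = 45740 m − 29580 m = 16160 m, split between elevation h and root r with h + r = Δ.
Airy balance ρ_c h = (ρ_m − ρ_c) r gives r = h ρ_c/(ρ_m − ρ_c), so h (1 + ρ_c/(ρ_m − ρ_c)) = Δ, i.e. h = Δ (ρ_m − ρ_c)/ρ_m.
h = 16160 m × 630/3390 = 3000 m.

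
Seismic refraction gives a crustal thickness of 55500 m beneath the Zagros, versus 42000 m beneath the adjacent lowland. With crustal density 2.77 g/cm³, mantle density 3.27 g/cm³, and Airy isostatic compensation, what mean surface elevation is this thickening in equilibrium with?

Excess crust Δ = 55500 m − 42000 m = 13500 m, split between elevation h and root r with h + r = Δ.
Airy balance ρ_c h = (ρ_m − ρ_c) r gives r = h ρ_c/(ρ_m − ρ_c), so h (1 + ρ_c/(ρ_m − ρ_c)) = Δ, i.e. h = Δ (ρ_m − ρ_c)/ρ_m.
h = 13500 m × 0.5/3.27 = 2060 m.

2060 m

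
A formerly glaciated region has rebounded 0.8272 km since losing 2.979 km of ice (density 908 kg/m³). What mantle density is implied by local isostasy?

ρ_m = ρ_ice t / u = 908 × 2.979 km/0.8272 km = 3270 kg/m³.

3270 kg/m³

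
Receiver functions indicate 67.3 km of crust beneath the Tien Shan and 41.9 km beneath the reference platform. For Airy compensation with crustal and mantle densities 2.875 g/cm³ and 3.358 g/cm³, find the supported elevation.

3.65 km

Excess crust Δ = 67.3 km − 41.9 km = 25.4 km, split between elevation h and root r with h + r = Δ.
Airy balance ρ_c h = (ρ_m − ρ_c) r gives r = h ρ_c/(ρ_m − ρ_c), so h (1 + ρ_c/(ρ_m − ρ_c)) = Δ, i.e. h = Δ (ρ_m − ρ_c)/ρ_m.
h = 25.4 km × 0.483/3.358 = 3.65 km.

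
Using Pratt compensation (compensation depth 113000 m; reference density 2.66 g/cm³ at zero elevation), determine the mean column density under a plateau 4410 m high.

Pratt balance: ρ_ref D = ρ (D + h).
ρ = ρ_ref D/(D + h) = 2.66 × 113000 m/(113000 m + 4410 m) = 2.56 g/cm³.

2.56 g/cm³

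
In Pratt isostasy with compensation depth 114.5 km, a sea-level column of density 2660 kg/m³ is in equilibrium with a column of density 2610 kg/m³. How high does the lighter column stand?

ρ_ref D = ρ (D + h) → h = D (ρ_ref − ρ)/ρ.
h = 114.5 km × (2660 − 2610)/2610 = 2.19 km.

2.19 km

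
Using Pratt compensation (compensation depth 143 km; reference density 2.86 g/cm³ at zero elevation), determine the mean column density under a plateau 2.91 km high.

2.8 g/cm³

Pratt balance: ρ_ref D = ρ (D + h).
ρ = ρ_ref D/(D + h) = 2.86 × 143 km/(143 km + 2.91 km) = 2.8 g/cm³.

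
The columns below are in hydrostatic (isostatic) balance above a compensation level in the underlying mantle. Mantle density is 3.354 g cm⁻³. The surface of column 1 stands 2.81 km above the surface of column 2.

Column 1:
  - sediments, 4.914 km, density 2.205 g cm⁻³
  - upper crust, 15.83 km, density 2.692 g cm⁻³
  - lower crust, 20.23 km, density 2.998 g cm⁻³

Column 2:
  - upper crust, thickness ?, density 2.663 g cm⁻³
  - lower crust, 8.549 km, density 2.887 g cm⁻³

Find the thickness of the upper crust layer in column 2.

14.3 km

Take the compensation level at the base of the deeper column (depth z_c below the surface of column 1) and equate Σ ρ_i t_i down to z_c; mantle fills any gap and the z_c terms cancel.
Column 1: 4.914×2.205 + 15.83×2.692 + 20.23×2.998 + (z_c − 40.974)×3.354
Column 2: 2.81×0 + x×2.663 + 8.549×2.887 + (z_c − 2.81 − 8.549 − x)×3.354
The z_c×3.354 term appears on both sides and cancels. Collect the known terms of each column as K = Σ(ρt)_known − 3.354 × (depth of known layers): K_1 = 114.09927 − 3.354×40.974 = −23.327526; K_2 = 24.680963 − 3.354×(2.81 + 8.549) = −13.417123.
Balance: K_1 = K_2 − x×(3.354 − 2.663), so x = (K_2 − K_1)/(3.354 − 2.663) = 9.9104/0.691 = 14.3 km.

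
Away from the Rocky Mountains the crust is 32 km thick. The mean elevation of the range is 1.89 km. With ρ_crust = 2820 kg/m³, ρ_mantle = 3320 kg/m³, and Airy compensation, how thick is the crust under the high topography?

Root depth r = h ρ_c / (ρ_m − ρ_c) = 1.89 km × 2820 / 500 = 10.66 km.
Total thickness = T + h + r = 32 km + 1.89 km + 10.66 km = 44.5 km.

44.5 km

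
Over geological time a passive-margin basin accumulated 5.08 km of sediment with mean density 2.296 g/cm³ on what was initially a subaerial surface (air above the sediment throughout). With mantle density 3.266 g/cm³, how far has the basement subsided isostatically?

3.57 km

Subaerial load: s = t ρ_sed / ρ_m = 5.08 km × 2.296/3.266 = 3.57 km.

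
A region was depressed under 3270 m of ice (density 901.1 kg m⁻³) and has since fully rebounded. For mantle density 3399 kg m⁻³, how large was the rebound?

Removing the load lets mantle flow back in; uplift u satisfies ρ_ice t = ρ_m u.
u = t ρ_ice/ρ_m = 3270 m × 901.1/3399 = 867 m.

867 m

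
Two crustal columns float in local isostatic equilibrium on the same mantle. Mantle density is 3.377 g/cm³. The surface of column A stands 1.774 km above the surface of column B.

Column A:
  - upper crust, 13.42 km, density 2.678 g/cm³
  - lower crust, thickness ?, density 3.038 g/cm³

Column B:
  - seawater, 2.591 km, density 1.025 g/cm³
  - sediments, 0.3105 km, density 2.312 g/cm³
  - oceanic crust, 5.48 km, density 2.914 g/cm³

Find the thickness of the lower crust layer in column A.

16.4 km

Take the compensation level at the base of the deeper column (depth z_c below the surface of column A) and equate Σ ρ_i t_i down to z_c; mantle fills any gap and the z_c terms cancel.
Column A: 13.42×2.678 + x×3.038 + (z_c − 13.42 − x)×3.377
Column B: 1.774×0 + 2.591×1.025 + 0.3105×2.312 + 5.48×2.914 + (z_c − 1.774 − 8.3815)×3.377
The z_c×3.377 term appears on both sides and cancels. Collect the known terms of each column as K = Σ(ρt)_known − 3.377 × (depth of known layers): K_A = 35.93876 − 3.377×13.42 = −9.38058; K_B = 19.342371 − 3.377×(1.774 + 8.3815) = −14.9527525.
Balance: K_A − x×(3.377 − 3.038) = K_B, so x = (K_A − K_B)/(3.377 − 3.038) = 5.57217/0.339 = 16.4 km.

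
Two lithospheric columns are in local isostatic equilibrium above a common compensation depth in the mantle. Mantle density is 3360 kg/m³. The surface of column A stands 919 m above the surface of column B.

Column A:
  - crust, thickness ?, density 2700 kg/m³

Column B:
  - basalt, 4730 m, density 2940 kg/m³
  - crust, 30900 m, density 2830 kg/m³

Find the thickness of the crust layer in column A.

Take the compensation level at the base of the deeper column (depth z_c below the surface of column A) and equate Σ ρ_i t_i down to z_c; mantle fills any gap and the z_c terms cancel.
Column A: x×2700 + (z_c − 0 − x)×3360
Column B: 919×0 + 4730×2940 + 30900×2830 + (z_c − 919 − 35630)×3360
The z_c×3360 term appears on both sides and cancels. Collect the known terms of each column as K = Σ(ρt)_known − 3360 × (depth of known layers): K_A = 0 − 3360×0 = 0; K_B = 101353200 − 3360×(919 + 35630) = −21451440.
Balance: K_A − x×(3360 − 2700) = K_B, so x = (K_A − K_B)/(3360 − 2700) = 21451400/660 = 32500 m.

32500 m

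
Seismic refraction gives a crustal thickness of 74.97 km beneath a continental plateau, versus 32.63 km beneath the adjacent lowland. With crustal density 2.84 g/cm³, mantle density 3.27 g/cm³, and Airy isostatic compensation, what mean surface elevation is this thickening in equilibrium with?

Excess crust Δ = 74.97 km − 32.63 km = 42.34 km, split between elevation h and root r with h + r = Δ.
Airy balance ρ_c h = (ρ_m − ρ_c) r gives r = h ρ_c/(ρ_m − ρ_c), so h (1 + ρ_c/(ρ_m − ρ_c)) = Δ, i.e. h = Δ (ρ_m − ρ_c)/ρ_m.
h = 42.34 km × 0.43/3.27 = 5.57 km.

5.57 km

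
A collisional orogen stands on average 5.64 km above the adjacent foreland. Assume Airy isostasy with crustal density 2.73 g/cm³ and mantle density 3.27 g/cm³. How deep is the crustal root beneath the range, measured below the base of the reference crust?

28.5 km

For local isostatic compensation: the weight of the topography is balanced by the buoyancy of the root, ρ_c h = (ρ_m − ρ_c) r.
r = h · ρ_c / (ρ_m − ρ_c) = 5.64 km × 2.73 / (3.27 − 2.73) = 28.5 km.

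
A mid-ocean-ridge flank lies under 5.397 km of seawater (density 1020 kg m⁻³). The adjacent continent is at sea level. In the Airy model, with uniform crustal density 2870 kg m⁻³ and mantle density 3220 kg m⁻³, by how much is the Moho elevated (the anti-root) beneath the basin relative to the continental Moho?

28.5 km

In Airy isostatic equilibrium: replacing crust with seawater at the top is compensated by replacing crust with mantle at the base: d (ρ_c − ρ_w) = a (ρ_m − ρ_c).
a = d (ρ_c − ρ_w)/(ρ_m − ρ_c) = 5.397 km × 1850/350 = 28.5 km.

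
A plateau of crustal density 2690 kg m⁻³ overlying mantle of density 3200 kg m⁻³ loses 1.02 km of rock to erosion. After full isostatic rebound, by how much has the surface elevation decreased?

Rebound u = e ρ_c/ρ_m = 1.02 km × 2690/3200 = 0.8574 km.
Net surface drop = e − u = 1.02 km − 0.8574 km = e (ρ_m − ρ_c)/ρ_m = 0.163 km.

0.163 km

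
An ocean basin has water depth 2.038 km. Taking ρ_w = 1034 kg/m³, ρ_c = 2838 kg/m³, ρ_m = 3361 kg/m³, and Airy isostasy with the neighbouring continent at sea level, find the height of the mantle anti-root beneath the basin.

7.03 km

In Airy isostatic equilibrium: replacing crust with seawater at the top is compensated by replacing crust with mantle at the base: d (ρ_c − ρ_w) = a (ρ_m − ρ_c).
a = d (ρ_c − ρ_w)/(ρ_m − ρ_c) = 2.038 km × 1804/523 = 7.03 km.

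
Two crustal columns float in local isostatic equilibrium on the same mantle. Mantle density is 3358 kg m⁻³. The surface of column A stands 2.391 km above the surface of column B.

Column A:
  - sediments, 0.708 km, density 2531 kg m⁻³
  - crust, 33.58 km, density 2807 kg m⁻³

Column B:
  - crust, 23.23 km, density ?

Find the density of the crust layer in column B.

Take the compensation level at the base of the deeper column (depth z_c below the surface of column A) and equate Σ ρ_i t_i down to z_c; mantle fills any gap and the z_c terms cancel.
Column A: 0.708×2531 + 33.58×2807 + (z_c − 34.288)×3358
Column B: 2.391×0 + 23.23×ρ + (z_c − 2.391 − 23.23)×3358
The z_c×3358 term appears on both sides and cancels. Collect the known terms of each column as K = Σ(ρt)_known − 3358 × (depth of known layers): K_A = 96051.008 − 3358×34.288 = −19088.096; K_B = 0 − 3358×(2.391 + 23.23) = −86035.318.
Balance: K_A = K_B + 23.23×ρ, so ρ = (K_A − K_B)/23.23 = 66947.2/23.23 = 2880 kg m⁻³.

2880 kg m⁻³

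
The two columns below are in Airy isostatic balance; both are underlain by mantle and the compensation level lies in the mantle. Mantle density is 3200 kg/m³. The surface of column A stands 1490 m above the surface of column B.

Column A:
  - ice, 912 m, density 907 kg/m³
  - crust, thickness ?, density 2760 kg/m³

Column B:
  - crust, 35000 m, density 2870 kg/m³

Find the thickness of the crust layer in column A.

Take the compensation level at the base of the deeper column (depth z_c below the surface of column A) and equate Σ ρ_i t_i down to z_c; mantle fills any gap and the z_c terms cancel.
Column A: 912×907 + x×2760 + (z_c − 912 − x)×3200
Column B: 1490×0 + 35000×2870 + (z_c − 1490 − 35000)×3200
The z_c×3200 term appears on both sides and cancels. Collect the known terms of each column as K = Σ(ρt)_known − 3200 × (depth of known layers): K_A = 827184 − 3200×912 = −2091216; K_B = 100450000 − 3200×(1490 + 35000) = −16318000.
Balance: K_A − x×(3200 − 2760) = K_B, so x = (K_A − K_B)/(3200 − 2760) = 14226800/440 = 32300 m.

32300 m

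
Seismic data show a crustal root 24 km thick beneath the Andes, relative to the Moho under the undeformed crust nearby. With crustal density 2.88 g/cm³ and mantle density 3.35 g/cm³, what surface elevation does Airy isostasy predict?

Isostatic balance requires: ρ_c h = (ρ_m − ρ_c) r.
h = r (ρ_m − ρ_c) / ρ_c = 24 km × (3.35 − 2.88) / 2.88 = 3.92 km.

3.92 km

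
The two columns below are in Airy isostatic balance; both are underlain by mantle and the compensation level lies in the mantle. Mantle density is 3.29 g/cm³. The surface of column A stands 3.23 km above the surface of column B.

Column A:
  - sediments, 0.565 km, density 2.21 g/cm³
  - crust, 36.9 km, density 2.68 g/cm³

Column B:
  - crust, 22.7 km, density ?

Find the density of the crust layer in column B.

Take the compensation level at the base of the deeper column (depth z_c below the surface of column A) and equate Σ ρ_i t_i down to z_c; mantle fills any gap and the z_c terms cancel.
Column A: 0.565×2.21 + 36.9×2.68 + (z_c − 37.465)×3.29
Column B: 3.23×0 + 22.7×ρ + (z_c − 3.23 − 22.7)×3.29
The z_c×3.29 term appears on both sides and cancels. Collect the known terms of each column as K = Σ(ρt)_known − 3.29 × (depth of known layers): K_A = 100.14065 − 3.29×37.465 = −23.1192; K_B = 0 − 3.29×(3.23 + 22.7) = −85.3097.
Balance: K_A = K_B + 22.7×ρ, so ρ = (K_A − K_B)/22.7 = 62.1905/22.7 = 2.74 g/cm³.

2.74 g/cm³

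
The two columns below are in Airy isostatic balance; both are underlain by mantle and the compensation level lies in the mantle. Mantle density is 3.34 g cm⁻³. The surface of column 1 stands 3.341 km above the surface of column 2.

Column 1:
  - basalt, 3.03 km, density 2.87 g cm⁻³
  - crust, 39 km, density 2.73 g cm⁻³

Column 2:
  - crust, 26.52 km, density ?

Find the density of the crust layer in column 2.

2.81 g cm⁻³

Take the compensation level at the base of the deeper column (depth z_c below the surface of column 1) and equate Σ ρ_i t_i down to z_c; mantle fills any gap and the z_c terms cancel.
Column 1: 3.03×2.87 + 39×2.73 + (z_c − 42.03)×3.34
Column 2: 3.341×0 + 26.52×ρ + (z_c − 3.341 − 26.52)×3.34
The z_c×3.34 term appears on both sides and cancels. Collect the known terms of each column as K = Σ(ρt)_known − 3.34 × (depth of known layers): K_1 = 115.1661 − 3.34×42.03 = −25.2141; K_2 = 0 − 3.34×(3.341 + 26.52) = −99.73574.
Balance: K_1 = K_2 + 26.52×ρ, so ρ = (K_1 − K_2)/26.52 = 74.5216/26.52 = 2.81 g cm⁻³.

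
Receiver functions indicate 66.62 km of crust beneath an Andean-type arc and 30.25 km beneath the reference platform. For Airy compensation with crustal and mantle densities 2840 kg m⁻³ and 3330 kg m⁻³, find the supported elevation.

5.35 km

Excess crust Δ = 66.62 km − 30.25 km = 36.37 km, split between elevation h and root r with h + r = Δ.
Airy balance ρ_c h = (ρ_m − ρ_c) r gives r = h ρ_c/(ρ_m − ρ_c), so h (1 + ρ_c/(ρ_m − ρ_c)) = Δ, i.e. h = Δ (ρ_m − ρ_c)/ρ_m.
h = 36.37 km × 490/3330 = 5.35 km.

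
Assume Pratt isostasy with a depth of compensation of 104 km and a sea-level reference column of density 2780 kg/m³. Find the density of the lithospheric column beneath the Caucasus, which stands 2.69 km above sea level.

2710 kg/m³

Pratt balance: ρ_ref D = ρ (D + h).
ρ = ρ_ref D/(D + h) = 2780 × 104 km/(104 km + 2.69 km) = 2710 kg/m³.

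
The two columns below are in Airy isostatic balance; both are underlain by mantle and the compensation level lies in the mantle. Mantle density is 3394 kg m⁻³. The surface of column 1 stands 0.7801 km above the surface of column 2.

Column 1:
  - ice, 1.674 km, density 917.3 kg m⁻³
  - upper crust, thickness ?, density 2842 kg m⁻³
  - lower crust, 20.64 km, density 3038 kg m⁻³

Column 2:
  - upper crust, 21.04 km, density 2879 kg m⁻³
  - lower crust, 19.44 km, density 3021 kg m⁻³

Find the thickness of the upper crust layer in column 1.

Take the compensation level at the base of the deeper column (depth z_c below the surface of column 1) and equate Σ ρ_i t_i down to z_c; mantle fills any gap and the z_c terms cancel.
Column 1: 1.674×917.3 + x×2842 + 20.64×3038 + (z_c − 22.314 − x)×3394
Column 2: 0.7801×0 + 21.04×2879 + 19.44×3021 + (z_c − 0.7801 − 40.48)×3394
The z_c×3394 term appears on both sides and cancels. Collect the known terms of each column as K = Σ(ρt)_known − 3394 × (depth of known layers): K_1 = 64239.8802 − 3394×22.314 = −11493.8358; K_2 = 119302.4 − 3394×(0.7801 + 40.48) = −20734.3794.
Balance: K_1 − x×(3394 − 2842) = K_2, so x = (K_1 − K_2)/(3394 − 2842) = 9240.54/552 = 16.7 km.

16.7 km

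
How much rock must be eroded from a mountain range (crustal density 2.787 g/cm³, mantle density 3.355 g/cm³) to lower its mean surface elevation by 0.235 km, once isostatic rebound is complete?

1.39 km

Net drop Δ = e − u = e − e ρ_c/ρ_m = e (ρ_m − ρ_c)/ρ_m.
e = Δ ρ_m/(ρ_m − ρ_c) = 0.235 km × 3.355/0.568 = 1.39 km.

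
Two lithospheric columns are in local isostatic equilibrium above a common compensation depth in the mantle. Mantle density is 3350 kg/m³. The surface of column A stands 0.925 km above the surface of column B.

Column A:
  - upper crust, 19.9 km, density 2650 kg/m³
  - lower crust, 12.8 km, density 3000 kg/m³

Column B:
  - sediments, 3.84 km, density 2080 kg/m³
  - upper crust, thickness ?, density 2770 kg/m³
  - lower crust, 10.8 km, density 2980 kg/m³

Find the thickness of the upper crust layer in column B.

Take the compensation level at the base of the deeper column (depth z_c below the surface of column A) and equate Σ ρ_i t_i down to z_c; mantle fills any gap and the z_c terms cancel.
Column A: 19.9×2650 + 12.8×3000 + (z_c − 32.7)×3350
Column B: 0.925×0 + 3.84×2080 + x×2770 + 10.8×2980 + (z_c − 0.925 − 14.64 − x)×3350
The z_c×3350 term appears on both sides and cancels. Collect the known terms of each column as K = Σ(ρt)_known − 3350 × (depth of known layers): K_A = 91135 − 3350×32.7 = −18410; K_B = 40171.2 − 3350×(0.925 + 14.64) = −11971.55.
Balance: K_A = K_B − x×(3350 − 2770), so x = (K_B − K_A)/(3350 − 2770) = 6438.45/580 = 11.1 km.

11.1 km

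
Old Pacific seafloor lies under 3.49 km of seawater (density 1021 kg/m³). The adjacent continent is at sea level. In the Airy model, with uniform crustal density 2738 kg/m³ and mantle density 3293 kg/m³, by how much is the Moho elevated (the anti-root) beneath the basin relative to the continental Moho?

Balancing pressure at the compensation depth: replacing crust with seawater at the top is compensated by replacing crust with mantle at the base: d (ρ_c − ρ_w) = a (ρ_m − ρ_c).
a = d (ρ_c − ρ_w)/(ρ_m − ρ_c) = 3.49 km × 1717/555 = 10.8 km.

10.8 km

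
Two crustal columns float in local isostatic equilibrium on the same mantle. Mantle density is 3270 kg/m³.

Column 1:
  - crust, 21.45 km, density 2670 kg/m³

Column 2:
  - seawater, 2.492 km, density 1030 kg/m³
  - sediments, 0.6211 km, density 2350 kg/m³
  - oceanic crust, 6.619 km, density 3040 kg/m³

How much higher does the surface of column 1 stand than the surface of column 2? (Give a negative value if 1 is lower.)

1.59 km

For any compensation level in the mantle, the mantle terms cancel and isostasy reduces to e = (Σt_1 − Σt_2) − (Σ(ρt)_1 − Σ(ρt)_2) / ρ_m.
Σt_1 = 21.45 km; Σt_2 = 9.7321 km; Σ(ρt)_1 = 57271.5; Σ(ρt)_2 = 24148.105 (in km·kg/m³).
e = (21.45 − 9.7321) − (57271.5 − 24148.105) / 3270 = 1.59 km.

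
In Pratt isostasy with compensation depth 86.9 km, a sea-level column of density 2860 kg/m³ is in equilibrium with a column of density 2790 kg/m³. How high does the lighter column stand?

2.18 km

ρ_ref D = ρ (D + h) → h = D (ρ_ref − ρ)/ρ.
h = 86.9 km × (2860 − 2790)/2790 = 2.18 km.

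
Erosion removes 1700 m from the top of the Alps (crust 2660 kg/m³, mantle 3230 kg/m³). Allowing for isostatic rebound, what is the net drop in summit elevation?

Rebound u = e ρ_c/ρ_m = 1700 m × 2660/3230 = 1400 m.
Net surface drop = e − u = 1700 m − 1400 m = e (ρ_m − ρ_c)/ρ_m = 300 m.

300 m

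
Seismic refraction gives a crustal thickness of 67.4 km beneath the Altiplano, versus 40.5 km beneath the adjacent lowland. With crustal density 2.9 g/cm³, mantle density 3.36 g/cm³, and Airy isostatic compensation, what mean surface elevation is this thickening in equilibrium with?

Excess crust Δ = 67.4 km − 40.5 km = 26.9 km, split between elevation h and root r with h + r = Δ.
Airy balance ρ_c h = (ρ_m − ρ_c) r gives r = h ρ_c/(ρ_m − ρ_c), so h (1 + ρ_c/(ρ_m − ρ_c)) = Δ, i.e. h = Δ (ρ_m − ρ_c)/ρ_m.
h = 26.9 km × 0.46/3.36 = 3.68 km.

3.68 km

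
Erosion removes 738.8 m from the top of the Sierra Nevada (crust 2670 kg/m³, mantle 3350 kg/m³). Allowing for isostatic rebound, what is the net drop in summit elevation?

Rebound u = e ρ_c/ρ_m = 738.8 m × 2670/3350 = 588.8 m.
Net surface drop = e − u = 738.8 m − 588.8 m = e (ρ_m − ρ_c)/ρ_m = 150 m.

150 m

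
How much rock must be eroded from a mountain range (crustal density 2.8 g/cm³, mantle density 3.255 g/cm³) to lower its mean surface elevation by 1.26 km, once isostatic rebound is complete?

9.01 km

Net drop Δ = e − u = e − e ρ_c/ρ_m = e (ρ_m − ρ_c)/ρ_m.
e = Δ ρ_m/(ρ_m − ρ_c) = 1.26 km × 3.255/0.455 = 9.01 km.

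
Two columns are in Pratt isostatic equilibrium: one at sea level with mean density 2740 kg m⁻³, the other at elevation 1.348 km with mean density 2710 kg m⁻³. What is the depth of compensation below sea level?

ρ_ref D = ρ (D + h) → D (ρ_ref − ρ) = ρ h.
D = ρ h/(ρ_ref − ρ) = 2710 × 1.348 km/(2740 − 2710) = 122 km.

122 km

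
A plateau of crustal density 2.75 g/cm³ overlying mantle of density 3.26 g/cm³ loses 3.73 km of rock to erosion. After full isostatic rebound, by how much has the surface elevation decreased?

0.584 km

Rebound u = e ρ_c/ρ_m = 3.73 km × 2.75/3.26 = 3.146 km.
Net surface drop = e − u = 3.73 km − 3.146 km = e (ρ_m − ρ_c)/ρ_m = 0.584 km.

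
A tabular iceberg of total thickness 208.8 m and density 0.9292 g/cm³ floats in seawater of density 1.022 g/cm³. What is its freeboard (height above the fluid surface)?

Floating equilibrium: submerged depth d = t ρ_obj/ρ_fluid = 208.8 m × 0.9292/1.022 = 189.8 m.
Freeboard = t − d = 208.8 m − 189.8 m = 19 m.

19 m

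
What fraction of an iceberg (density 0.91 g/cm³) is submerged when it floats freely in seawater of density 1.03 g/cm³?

88.3%

Submerged fraction = ρ_obj/ρ_fluid = 0.91/1.03 = 88.3%.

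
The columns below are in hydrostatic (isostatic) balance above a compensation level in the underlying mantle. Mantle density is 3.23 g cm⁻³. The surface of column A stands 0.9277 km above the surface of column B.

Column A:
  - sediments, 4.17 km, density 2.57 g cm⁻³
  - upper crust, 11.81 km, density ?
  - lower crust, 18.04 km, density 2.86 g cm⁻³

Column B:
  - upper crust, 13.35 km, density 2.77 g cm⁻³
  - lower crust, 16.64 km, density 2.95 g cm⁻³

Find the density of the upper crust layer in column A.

Take the compensation level at the base of the deeper column (depth z_c below the surface of column A) and equate Σ ρ_i t_i down to z_c; mantle fills any gap and the z_c terms cancel.
Column A: 4.17×2.57 + 11.81×ρ + 18.04×2.86 + (z_c − 34.02)×3.23
Column B: 0.9277×0 + 13.35×2.77 + 16.64×2.95 + (z_c − 0.9277 − 29.99)×3.23
The z_c×3.23 term appears on both sides and cancels. Collect the known terms of each column as K = Σ(ρt)_known − 3.23 × (depth of known layers): K_A = 62.3113 − 3.23×34.02 = −47.5733; K_B = 86.0675 − 3.23×(0.9277 + 29.99) = −13.796671.
Balance: K_A + 11.81×ρ = K_B, so ρ = (K_B − K_A)/11.81 = 33.7766/11.81 = 2.86 g cm⁻³.

2.86 g cm⁻³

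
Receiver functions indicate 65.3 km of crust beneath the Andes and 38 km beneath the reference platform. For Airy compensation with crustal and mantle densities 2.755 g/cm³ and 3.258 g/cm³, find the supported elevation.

Excess crust Δ = 65.3 km − 38 km = 27.3 km, split between elevation h and root r with h + r = Δ.
Airy balance ρ_c h = (ρ_m − ρ_c) r gives r = h ρ_c/(ρ_m − ρ_c), so h (1 + ρ_c/(ρ_m − ρ_c)) = Δ, i.e. h = Δ (ρ_m − ρ_c)/ρ_m.
h = 27.3 km × 0.503/3.258 = 4.21 km.

4.21 km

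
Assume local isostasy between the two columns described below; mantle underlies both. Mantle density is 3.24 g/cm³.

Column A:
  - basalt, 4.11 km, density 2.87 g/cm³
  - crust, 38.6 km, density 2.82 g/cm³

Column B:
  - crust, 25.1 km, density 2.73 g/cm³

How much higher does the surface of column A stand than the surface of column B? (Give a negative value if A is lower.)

1.52 km

For any compensation level in the mantle, the mantle terms cancel and isostasy reduces to e = (Σt_A − Σt_B) − (Σ(ρt)_A − Σ(ρt)_B) / ρ_m.
Σt_A = 42.71 km; Σt_B = 25.1 km; Σ(ρt)_A = 120.6477; Σ(ρt)_B = 68.523 (in km·g/cm³).
e = (42.71 − 25.1) − (120.6477 − 68.523) / 3.24 = 1.52 km.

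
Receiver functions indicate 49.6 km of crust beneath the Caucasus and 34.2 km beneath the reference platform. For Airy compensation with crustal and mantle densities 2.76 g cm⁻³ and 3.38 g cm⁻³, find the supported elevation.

2.82 km

Excess crust Δ = 49.6 km − 34.2 km = 15.4 km, split between elevation h and root r with h + r = Δ.
Airy balance ρ_c h = (ρ_m − ρ_c) r gives r = h ρ_c/(ρ_m − ρ_c), so h (1 + ρ_c/(ρ_m − ρ_c)) = Δ, i.e. h = Δ (ρ_m − ρ_c)/ρ_m.
h = 15.4 km × 0.62/3.38 = 2.82 km.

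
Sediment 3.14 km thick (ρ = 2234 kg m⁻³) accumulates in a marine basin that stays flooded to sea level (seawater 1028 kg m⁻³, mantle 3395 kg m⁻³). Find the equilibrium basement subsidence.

1.6 km

Submarine loading: the sediment displaces seawater, and the subsidence is in turn flooded, so s (ρ_m − ρ_w) = t (ρ_sed − ρ_w).
s = 3.14 km × (2234 − 1028) / (3395 − 1028) = 1.6 km.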